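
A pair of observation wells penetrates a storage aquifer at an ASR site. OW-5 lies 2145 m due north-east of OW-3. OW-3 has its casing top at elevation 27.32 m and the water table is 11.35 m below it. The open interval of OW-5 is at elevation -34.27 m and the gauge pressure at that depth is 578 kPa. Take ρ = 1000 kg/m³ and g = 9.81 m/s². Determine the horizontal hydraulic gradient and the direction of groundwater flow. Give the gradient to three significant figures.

Total head at OW-3: h = 27.32 − 11.35 = 15.97 m.
Pressure head at OW-5: ψ = P/(ρg) = 578×1000 / (1000 × 9.81) = 58.92 m.
Total head at OW-5: h = z + ψ = -34.27 + 58.92 = 24.65 m.
Head difference: h(OW-3) − h(OW-5) = 15.97 − 24.65 = -8.68 m.
Hydraulic gradient: i = |Δh| / L = 8.68 / 2145 = 0.00405.
Flow is from higher to lower head: from OW-5 toward OW-3, i.e. toward the south-west.

i ≈ 0.00405; groundwater flows toward the south-west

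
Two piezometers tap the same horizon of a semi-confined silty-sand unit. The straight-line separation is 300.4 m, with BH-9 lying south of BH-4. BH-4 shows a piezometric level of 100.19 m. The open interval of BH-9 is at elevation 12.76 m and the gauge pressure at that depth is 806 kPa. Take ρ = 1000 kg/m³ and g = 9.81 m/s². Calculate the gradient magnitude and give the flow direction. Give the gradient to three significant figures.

i ≈ 0.0175; groundwater flows toward the south

Total head at BH-4: h = 100.19 m (water level in the piezometer is the total head).
Pressure head at BH-9: ψ = P/(ρg) = 806×1000 / (1000 × 9.81) = 82.16 m.
Total head at BH-9: h = z + ψ = 12.76 + 82.16 = 94.92 m.
Head difference: h(BH-4) − h(BH-9) = 100.19 − 94.92 = 5.27 m.
Hydraulic gradient: i = |Δh| / L = 5.27 / 300.4 = 0.0175.
Flow is from higher to lower head: from BH-4 toward BH-9, i.e. toward the south.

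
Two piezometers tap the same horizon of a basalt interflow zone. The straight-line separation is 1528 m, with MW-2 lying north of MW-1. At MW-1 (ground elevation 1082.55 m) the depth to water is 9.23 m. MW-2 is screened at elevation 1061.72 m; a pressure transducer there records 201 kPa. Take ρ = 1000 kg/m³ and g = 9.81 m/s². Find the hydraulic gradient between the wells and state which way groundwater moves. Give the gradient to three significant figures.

Total head at MW-1: h = 1082.55 − 9.23 = 1073.32 m.
Pressure head at MW-2: ψ = P/(ρg) = 201×1000 / (1000 × 9.81) = 20.49 m.
Total head at MW-2: h = z + ψ = 1061.72 + 20.49 = 1082.21 m.
Head difference: h(MW-1) − h(MW-2) = 1073.32 − 1082.21 = -8.89 m.
Hydraulic gradient: i = |Δh| / L = 8.89 / 1528 = 0.00582.
Flow is from higher to lower head: from MW-2 toward MW-1, i.e. toward the south.

i ≈ 0.00582; groundwater flows toward the south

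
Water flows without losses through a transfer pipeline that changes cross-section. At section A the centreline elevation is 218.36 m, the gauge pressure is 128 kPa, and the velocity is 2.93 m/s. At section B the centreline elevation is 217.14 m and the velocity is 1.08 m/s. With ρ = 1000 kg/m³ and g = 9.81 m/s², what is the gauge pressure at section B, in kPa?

Pressure head at A: ψ₁ = P₁/(ρg) = 128×1000 / (1000 × 9.81) = 13.05 m.
Velocity heads: v₁²/2g = 2.93²/19.62 = 0.438 m; v₂²/2g = 1.08²/19.62 = 0.059 m.
Total head H = z₁ + ψ₁ + v₁²/2g = 218.36 + 13.05 + 0.438 = 231.85 m.
ψ₂ = H − z₂ − v₂²/2g = 231.85 − 217.14 − 0.059 = 14.65 m.
P₂ = ρgψ₂ = 1000 × 9.81 × 14.65 ≈ 144 kPa.

P₂ ≈ 144 kPa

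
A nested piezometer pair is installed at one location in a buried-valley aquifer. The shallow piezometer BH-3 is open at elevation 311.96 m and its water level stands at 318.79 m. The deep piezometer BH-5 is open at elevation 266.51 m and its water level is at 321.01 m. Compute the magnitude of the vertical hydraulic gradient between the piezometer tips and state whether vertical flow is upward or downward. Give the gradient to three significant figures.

Total head at BH-3: h = 318.79 m (water level in the standpipe).
Total head at BH-5: h = 321.01 m.
Δh = h(BH-3) − h(BH-5) = 318.79 − 321.01 = -2.22 m.
Vertical separation Δz = 311.96 − 266.51 = 45.45 m.
|i_v| = |Δh| / Δz = 2.22 / 45.45 = 0.0488.
Head is higher in the deep piezometer, so vertical flow is upward (discharge condition).

|i_v| ≈ 0.0488; vertical flow is upward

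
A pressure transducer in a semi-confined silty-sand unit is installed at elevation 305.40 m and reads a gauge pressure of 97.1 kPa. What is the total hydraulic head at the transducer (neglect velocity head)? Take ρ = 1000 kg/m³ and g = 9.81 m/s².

ψ = P/(ρg) = 97.1×1000 / (1000 × 9.81) = 9.90 m.
h = z + ψ = 305.40 + 9.90 = 315.30 m.

h ≈ 315.30 m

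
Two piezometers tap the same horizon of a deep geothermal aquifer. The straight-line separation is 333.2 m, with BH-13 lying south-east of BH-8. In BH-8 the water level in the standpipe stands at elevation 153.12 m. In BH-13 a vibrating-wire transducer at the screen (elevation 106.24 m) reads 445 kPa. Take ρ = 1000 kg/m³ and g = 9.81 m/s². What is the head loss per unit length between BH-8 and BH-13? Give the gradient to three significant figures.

Total head at BH-8: h = 153.12 m (water level in the piezometer is the total head).
Pressure head at BH-13: ψ = P/(ρg) = 445×1000 / (1000 × 9.81) = 45.36 m.
Total head at BH-13: h = z + ψ = 106.24 + 45.36 = 151.60 m.
Head difference: h(BH-8) − h(BH-13) = 153.12 − 151.60 = 1.52 m.
Hydraulic gradient: i = |Δh| / L = 1.52 / 333.2 = 0.00456.

i ≈ 0.00456 m/m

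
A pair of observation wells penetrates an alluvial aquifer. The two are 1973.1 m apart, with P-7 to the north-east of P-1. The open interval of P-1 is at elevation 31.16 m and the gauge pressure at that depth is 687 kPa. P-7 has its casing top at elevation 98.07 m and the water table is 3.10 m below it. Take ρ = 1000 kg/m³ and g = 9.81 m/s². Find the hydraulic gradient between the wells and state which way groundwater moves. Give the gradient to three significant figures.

i ≈ 0.00315; groundwater flows toward the north-east

Pressure head at P-1: ψ = P/(ρg) = 687×1000 / (1000 × 9.81) = 70.03 m.
Total head at P-1: h = z + ψ = 31.16 + 70.03 = 101.19 m.
Total head at P-7: h = 98.07 − 3.10 = 94.97 m.
Head difference: h(P-1) − h(P-7) = 101.19 − 94.97 = 6.22 m.
Hydraulic gradient: i = |Δh| / L = 6.22 / 1973.1 = 0.00315.
Flow is from higher to lower head: from P-1 toward P-7, i.e. toward the north-east.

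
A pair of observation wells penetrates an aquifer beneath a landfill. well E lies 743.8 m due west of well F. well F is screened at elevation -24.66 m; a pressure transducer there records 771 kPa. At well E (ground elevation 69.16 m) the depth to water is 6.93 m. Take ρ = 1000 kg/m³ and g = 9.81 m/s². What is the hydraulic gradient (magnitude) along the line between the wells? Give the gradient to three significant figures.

i ≈ 0.0112

Pressure head at well F: ψ = P/(ρg) = 771×1000 / (1000 × 9.81) = 78.59 m.
Total head at well F: h = z + ψ = -24.66 + 78.59 = 53.93 m.
Total head at well E: h = 69.16 − 6.93 = 62.23 m.
Head difference: h(well F) − h(well E) = 53.93 − 62.23 = -8.30 m.
Hydraulic gradient: i = |Δh| / L = 8.30 / 743.8 = 0.0112.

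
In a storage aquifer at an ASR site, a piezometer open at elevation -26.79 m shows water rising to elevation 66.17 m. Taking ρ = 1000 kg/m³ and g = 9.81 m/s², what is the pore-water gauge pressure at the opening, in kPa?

Pressure head ψ = h − z = 66.17 − (-26.79) = 92.96 m.
P = ρgψ = 1000 × 9.81 × 92.96 = 911938 Pa ≈ 912 kPa.

P ≈ 912 kPa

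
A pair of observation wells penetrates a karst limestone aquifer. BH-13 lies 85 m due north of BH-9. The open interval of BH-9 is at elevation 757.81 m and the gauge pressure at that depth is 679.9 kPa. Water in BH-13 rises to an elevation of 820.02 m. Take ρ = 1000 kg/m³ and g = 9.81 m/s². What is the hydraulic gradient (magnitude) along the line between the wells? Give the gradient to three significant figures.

i ≈ 0.0835

Pressure head at BH-9: ψ = P/(ρg) = 679.9×1000 / (1000 × 9.81) = 69.31 m.
Total head at BH-9: h = z + ψ = 757.81 + 69.31 = 827.12 m.
Total head at BH-13: h = 820.02 m (water level in the piezometer is the total head).
Head difference: h(BH-9) − h(BH-13) = 827.12 − 820.02 = 7.10 m.
Hydraulic gradient: i = |Δh| / L = 7.10 / 85 = 0.0835.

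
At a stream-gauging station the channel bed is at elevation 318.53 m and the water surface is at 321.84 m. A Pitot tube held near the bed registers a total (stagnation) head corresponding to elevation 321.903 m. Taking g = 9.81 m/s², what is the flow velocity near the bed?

v ≈ 1.11 m/s

Near the bed, under hydrostatic conditions, the piezometric head (z + ψ) equals the free-surface elevation, 321.84 m.
Velocity head = total − piezometric = 321.903 − 321.84 = 0.063 m.
v = √(2g·h_v) = √(2 × 9.81 × 0.063) = 1.11 m/s.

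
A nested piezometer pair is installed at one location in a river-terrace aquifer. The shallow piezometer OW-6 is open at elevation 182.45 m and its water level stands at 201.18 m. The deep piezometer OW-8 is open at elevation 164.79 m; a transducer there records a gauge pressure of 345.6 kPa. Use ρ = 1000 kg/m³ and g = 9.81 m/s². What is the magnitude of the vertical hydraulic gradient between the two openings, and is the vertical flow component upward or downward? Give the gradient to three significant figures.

|i_v| ≈ 0.0657; vertical flow is downward

Total head at OW-6: h = 201.18 m (water level in the standpipe).
Pressure head at OW-8: ψ = P/(ρg) = 345.6×1000 / (1000 × 9.81) = 35.23 m.
Total head at OW-8: h = z + ψ = 164.79 + 35.23 = 200.02 m.
Δh = h(OW-6) − h(OW-8) = 201.18 − 200.02 = 1.16 m.
Vertical separation Δz = 182.45 − 164.79 = 17.66 m.
|i_v| = |Δh| / Δz = 1.16 / 17.66 = 0.0657.
Head is higher in the shallow piezometer, so vertical flow is downward (recharge condition).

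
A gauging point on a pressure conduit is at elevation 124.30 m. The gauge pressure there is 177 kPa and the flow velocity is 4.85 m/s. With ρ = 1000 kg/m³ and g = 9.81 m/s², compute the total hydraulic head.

h ≈ 143.54 m

Pressure head ψ = P/(ρg) = 177×1000 / (1000 × 9.81) = 18.04 m.
Velocity head = v²/(2g) = 4.85² / (2 × 9.81) = 1.199 m.
h = z + ψ + v²/(2g) = 124.30 + 18.04 + 1.199 = 143.54 m.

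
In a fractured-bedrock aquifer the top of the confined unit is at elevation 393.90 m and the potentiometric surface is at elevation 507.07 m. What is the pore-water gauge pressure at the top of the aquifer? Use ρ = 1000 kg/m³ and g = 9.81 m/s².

P ≈ 1110 kPa

Pressure head at the aquifer top: ψ = h − z = 507.07 − 393.90 = 113.17 m.
P = ρgψ = 1000 × 9.81 × 113.17 = 1110198 Pa ≈ 1110 kPa.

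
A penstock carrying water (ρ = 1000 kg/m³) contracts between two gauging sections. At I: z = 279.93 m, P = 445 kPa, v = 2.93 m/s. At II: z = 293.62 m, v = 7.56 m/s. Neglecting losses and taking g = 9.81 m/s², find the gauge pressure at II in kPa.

P₂ ≈ 286 kPa

Pressure head at I: ψ₁ = P₁/(ρg) = 445×1000 / (1000 × 9.81) = 45.36 m.
Velocity heads: v₁²/2g = 2.93²/19.62 = 0.438 m; v₂²/2g = 7.56²/19.62 = 2.913 m.
Total head H = z₁ + ψ₁ + v₁²/2g = 279.93 + 45.36 + 0.438 = 325.73 m.
ψ₂ = H − z₂ − v₂²/2g = 325.73 − 293.62 − 2.913 = 29.20 m.
P₂ = ρgψ₂ = 1000 × 9.81 × 29.20 ≈ 286 kPa.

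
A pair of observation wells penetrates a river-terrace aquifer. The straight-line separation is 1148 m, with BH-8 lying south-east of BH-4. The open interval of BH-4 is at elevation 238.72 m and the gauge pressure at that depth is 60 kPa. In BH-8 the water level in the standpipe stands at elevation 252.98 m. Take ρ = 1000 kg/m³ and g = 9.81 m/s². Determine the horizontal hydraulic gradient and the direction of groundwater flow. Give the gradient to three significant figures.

Pressure head at BH-4: ψ = P/(ρg) = 60×1000 / (1000 × 9.81) = 6.12 m.
Total head at BH-4: h = z + ψ = 238.72 + 6.12 = 244.84 m.
Total head at BH-8: h = 252.98 m (water level in the piezometer is the total head).
Head difference: h(BH-4) − h(BH-8) = 244.84 − 252.98 = -8.14 m.
Hydraulic gradient: i = |Δh| / L = 8.14 / 1148 = 0.00709.
Flow is from higher to lower head: from BH-8 toward BH-4, i.e. toward the north-west.

i ≈ 0.00709; groundwater flows toward the north-west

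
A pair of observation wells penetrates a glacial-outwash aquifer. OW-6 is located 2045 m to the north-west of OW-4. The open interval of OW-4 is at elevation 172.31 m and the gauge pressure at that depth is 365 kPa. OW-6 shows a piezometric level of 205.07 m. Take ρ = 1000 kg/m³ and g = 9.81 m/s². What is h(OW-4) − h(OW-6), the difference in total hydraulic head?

Pressure head at OW-4: ψ = P/(ρg) = 365×1000 / (1000 × 9.81) = 37.21 m.
Total head at OW-4: h = z + ψ = 172.31 + 37.21 = 209.52 m.
Total head at OW-6: h = 205.07 m (water level in the piezometer is the total head).
Head difference: h(OW-4) − h(OW-6) = 209.52 − 205.07 = 4.45 m.

Δh ≈ 4.45 m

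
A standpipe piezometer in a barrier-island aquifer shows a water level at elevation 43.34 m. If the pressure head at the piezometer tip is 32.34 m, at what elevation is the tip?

z ≈ 11.00 m

z = h − ψ = 43.34 − 32.34 = 11.00 m.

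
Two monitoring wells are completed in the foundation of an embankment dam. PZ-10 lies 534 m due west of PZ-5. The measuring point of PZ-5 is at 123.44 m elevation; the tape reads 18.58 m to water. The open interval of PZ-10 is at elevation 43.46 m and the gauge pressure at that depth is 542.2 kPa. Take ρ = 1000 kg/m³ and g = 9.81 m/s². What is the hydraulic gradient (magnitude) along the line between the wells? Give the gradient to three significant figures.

i ≈ 0.0115

Total head at PZ-5: h = 123.44 − 18.58 = 104.86 m.
Pressure head at PZ-10: ψ = P/(ρg) = 542.2×1000 / (1000 × 9.81) = 55.27 m.
Total head at PZ-10: h = z + ψ = 43.46 + 55.27 = 98.73 m.
Head difference: h(PZ-5) − h(PZ-10) = 104.86 − 98.73 = 6.13 m.
Hydraulic gradient: i = |Δh| / L = 6.13 / 534 = 0.0115.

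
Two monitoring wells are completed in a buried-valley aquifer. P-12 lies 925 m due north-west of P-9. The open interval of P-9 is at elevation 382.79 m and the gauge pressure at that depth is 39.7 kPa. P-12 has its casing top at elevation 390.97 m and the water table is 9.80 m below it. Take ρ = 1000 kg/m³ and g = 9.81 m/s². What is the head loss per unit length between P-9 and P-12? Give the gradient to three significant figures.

i ≈ 0.00613 m/m

Pressure head at P-9: ψ = P/(ρg) = 39.7×1000 / (1000 × 9.81) = 4.05 m.
Total head at P-9: h = z + ψ = 382.79 + 4.05 = 386.84 m.
Total head at P-12: h = 390.97 − 9.80 = 381.17 m.
Head difference: h(P-9) − h(P-12) = 386.84 − 381.17 = 5.67 m.
Hydraulic gradient: i = |Δh| / L = 5.67 / 925 = 0.00613.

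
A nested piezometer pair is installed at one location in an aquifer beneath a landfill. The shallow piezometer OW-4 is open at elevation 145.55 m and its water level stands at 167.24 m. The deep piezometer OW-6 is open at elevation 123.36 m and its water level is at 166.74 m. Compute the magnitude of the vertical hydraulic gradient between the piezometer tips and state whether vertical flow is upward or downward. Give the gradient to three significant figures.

|i_v| ≈ 0.0225; vertical flow is downward

Total head at OW-4: h = 167.24 m (water level in the standpipe).
Total head at OW-6: h = 166.74 m.
Δh = h(OW-4) − h(OW-6) = 167.24 − 166.74 = 0.50 m.
Vertical separation Δz = 145.55 − 123.36 = 22.19 m.
|i_v| = |Δh| / Δz = 0.50 / 22.19 = 0.0225.
Head is higher in the shallow piezometer, so vertical flow is downward (recharge condition).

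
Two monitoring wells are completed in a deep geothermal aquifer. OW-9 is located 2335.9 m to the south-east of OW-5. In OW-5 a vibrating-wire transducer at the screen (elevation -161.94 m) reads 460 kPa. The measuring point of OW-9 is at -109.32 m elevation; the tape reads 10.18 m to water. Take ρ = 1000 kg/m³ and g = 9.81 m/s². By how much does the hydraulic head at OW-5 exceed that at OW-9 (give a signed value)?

Δh ≈ 4.45 m

Pressure head at OW-5: ψ = P/(ρg) = 460×1000 / (1000 × 9.81) = 46.89 m.
Total head at OW-5: h = z + ψ = -161.94 + 46.89 = -115.05 m.
Total head at OW-9: h = -109.32 − 10.18 = -119.50 m.
Head difference: h(OW-5) − h(OW-9) = -115.05 − (-119.50) = 4.45 m.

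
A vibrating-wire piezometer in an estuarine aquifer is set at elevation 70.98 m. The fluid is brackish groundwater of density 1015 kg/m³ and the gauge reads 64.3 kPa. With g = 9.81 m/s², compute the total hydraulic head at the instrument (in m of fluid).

h ≈ 77.44 m

ψ = P/(ρg) = 64.3×1000 / (1015 × 9.81) = 6.46 m.
h = z + ψ = 70.98 + 6.46 = 77.44 m.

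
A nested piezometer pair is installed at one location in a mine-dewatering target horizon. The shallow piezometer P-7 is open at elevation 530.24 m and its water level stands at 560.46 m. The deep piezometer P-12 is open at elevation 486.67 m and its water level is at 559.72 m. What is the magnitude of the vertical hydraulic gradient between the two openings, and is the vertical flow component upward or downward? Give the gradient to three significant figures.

|i_v| ≈ 0.0170; vertical flow is downward

Total head at P-7: h = 560.46 m (water level in the standpipe).
Total head at P-12: h = 559.72 m.
Δh = h(P-7) − h(P-12) = 560.46 − 559.72 = 0.74 m.
Vertical separation Δz = 530.24 − 486.67 = 43.57 m.
|i_v| = |Δh| / Δz = 0.74 / 43.57 = 0.0170.
Head is higher in the shallow piezometer, so vertical flow is downward (recharge condition).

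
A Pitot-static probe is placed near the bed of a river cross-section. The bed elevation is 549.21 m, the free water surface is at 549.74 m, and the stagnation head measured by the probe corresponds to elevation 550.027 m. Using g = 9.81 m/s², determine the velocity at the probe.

v ≈ 2.37 m/s

Near the bed, under hydrostatic conditions, the piezometric head (z + ψ) equals the free-surface elevation, 549.74 m.
Velocity head = total − piezometric = 550.027 − 549.74 = 0.287 m.
v = √(2g·h_v) = √(2 × 9.81 × 0.287) = 2.37 m/s.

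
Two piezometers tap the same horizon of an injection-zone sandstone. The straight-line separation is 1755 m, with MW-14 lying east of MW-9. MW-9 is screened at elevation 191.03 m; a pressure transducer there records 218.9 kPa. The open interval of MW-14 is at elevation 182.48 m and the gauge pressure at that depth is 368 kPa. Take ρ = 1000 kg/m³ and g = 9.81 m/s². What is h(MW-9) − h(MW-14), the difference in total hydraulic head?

Δh ≈ -6.65 m

Pressure head at MW-9: ψ = P/(ρg) = 218.9×1000 / (1000 × 9.81) = 22.31 m.
Total head at MW-9: h = z + ψ = 191.03 + 22.31 = 213.34 m.
Pressure head at MW-14: ψ = P/(ρg) = 368×1000 / (1000 × 9.81) = 37.51 m.
Total head at MW-14: h = z + ψ = 182.48 + 37.51 = 219.99 m.
Head difference: h(MW-9) − h(MW-14) = 213.34 − 219.99 = -6.65 m.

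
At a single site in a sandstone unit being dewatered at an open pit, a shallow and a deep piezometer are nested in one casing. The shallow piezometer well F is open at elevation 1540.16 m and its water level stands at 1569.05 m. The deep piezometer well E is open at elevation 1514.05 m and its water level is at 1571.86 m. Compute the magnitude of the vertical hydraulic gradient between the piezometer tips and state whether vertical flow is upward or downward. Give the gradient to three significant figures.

|i_v| ≈ 0.108; vertical flow is upward

Total head at well F: h = 1569.05 m (water level in the standpipe).
Total head at well E: h = 1571.86 m.
Δh = h(well F) − h(well E) = 1569.05 − 1571.86 = -2.81 m.
Vertical separation Δz = 1540.16 − 1514.05 = 26.11 m.
|i_v| = |Δh| / Δz = 2.81 / 26.11 = 0.108.
Head is higher in the deep piezometer, so vertical flow is upward (discharge condition).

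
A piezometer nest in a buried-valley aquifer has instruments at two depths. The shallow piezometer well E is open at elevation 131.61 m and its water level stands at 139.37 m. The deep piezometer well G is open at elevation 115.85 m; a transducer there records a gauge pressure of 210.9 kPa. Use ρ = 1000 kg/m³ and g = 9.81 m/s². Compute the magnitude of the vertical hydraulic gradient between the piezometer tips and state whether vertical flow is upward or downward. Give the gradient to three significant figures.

Total head at well E: h = 139.37 m (water level in the standpipe).
Pressure head at well G: ψ = P/(ρg) = 210.9×1000 / (1000 × 9.81) = 21.50 m.
Total head at well G: h = z + ψ = 115.85 + 21.50 = 137.35 m.
Δh = h(well E) − h(well G) = 139.37 − 137.35 = 2.02 m.
Vertical separation Δz = 131.61 − 115.85 = 15.76 m.
|i_v| = |Δh| / Δz = 2.02 / 15.76 = 0.128.
Head is higher in the shallow piezometer, so vertical flow is downward (recharge condition).

|i_v| ≈ 0.128; vertical flow is downward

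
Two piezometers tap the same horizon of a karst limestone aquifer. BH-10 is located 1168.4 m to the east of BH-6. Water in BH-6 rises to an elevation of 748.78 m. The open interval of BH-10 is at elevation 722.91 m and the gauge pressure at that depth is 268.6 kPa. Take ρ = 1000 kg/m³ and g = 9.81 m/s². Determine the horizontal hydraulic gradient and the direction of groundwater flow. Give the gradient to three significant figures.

i ≈ 0.00129; groundwater flows toward the west

Total head at BH-6: h = 748.78 m (water level in the piezometer is the total head).
Pressure head at BH-10: ψ = P/(ρg) = 268.6×1000 / (1000 × 9.81) = 27.38 m.
Total head at BH-10: h = z + ψ = 722.91 + 27.38 = 750.29 m.
Head difference: h(BH-6) − h(BH-10) = 748.78 − 750.29 = -1.51 m.
Hydraulic gradient: i = |Δh| / L = 1.51 / 1168.4 = 0.00129.
Flow is from higher to lower head: from BH-10 toward BH-6, i.e. toward the west.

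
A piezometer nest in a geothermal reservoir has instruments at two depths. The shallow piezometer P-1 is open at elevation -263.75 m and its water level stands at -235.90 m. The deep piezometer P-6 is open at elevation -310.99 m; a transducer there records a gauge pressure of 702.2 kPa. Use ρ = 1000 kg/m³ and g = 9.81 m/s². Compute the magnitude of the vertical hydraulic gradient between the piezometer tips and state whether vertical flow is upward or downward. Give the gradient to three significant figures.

|i_v| ≈ 0.0743; vertical flow is downward

Total head at P-1: h = -235.90 m (water level in the standpipe).
Pressure head at P-6: ψ = P/(ρg) = 702.2×1000 / (1000 × 9.81) = 71.58 m.
Total head at P-6: h = z + ψ = -310.99 + 71.58 = -239.41 m.
Δh = h(P-1) − h(P-6) = -235.90 − (-239.41) = 3.51 m.
Vertical separation Δz = -263.75 − (-310.99) = 47.24 m.
|i_v| = |Δh| / Δz = 3.51 / 47.24 = 0.0743.
Head is higher in the shallow piezometer, so vertical flow is downward (recharge condition).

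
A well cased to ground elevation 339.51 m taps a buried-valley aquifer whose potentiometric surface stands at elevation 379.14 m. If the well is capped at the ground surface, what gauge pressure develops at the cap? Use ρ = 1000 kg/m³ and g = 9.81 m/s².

P ≈ 389 kPa

Head above the cap: Δh = 379.14 − 339.51 = 39.63 m.
P = ρgΔh = 1000 × 9.81 × 39.63 = 388770 Pa ≈ 389 kPa.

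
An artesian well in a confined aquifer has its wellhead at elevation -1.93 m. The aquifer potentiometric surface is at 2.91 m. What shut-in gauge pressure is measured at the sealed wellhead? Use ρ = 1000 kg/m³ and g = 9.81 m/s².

Head above the cap: Δh = 2.91 − (-1.93) = 4.84 m.
P = ρgΔh = 1000 × 9.81 × 4.84 = 47480 Pa ≈ 47.5 kPa.

P ≈ 47.5 kPa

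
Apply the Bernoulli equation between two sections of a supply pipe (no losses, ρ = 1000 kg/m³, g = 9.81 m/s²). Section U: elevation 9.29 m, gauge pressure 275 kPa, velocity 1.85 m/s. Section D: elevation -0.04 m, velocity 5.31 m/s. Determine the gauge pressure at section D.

P₂ ≈ 354 kPa

Pressure head at U: ψ₁ = P₁/(ρg) = 275×1000 / (1000 × 9.81) = 28.03 m.
Velocity heads: v₁²/2g = 1.85²/19.62 = 0.174 m; v₂²/2g = 5.31²/19.62 = 1.437 m.
Total head H = z₁ + ψ₁ + v₁²/2g = 9.29 + 28.03 + 0.174 = 37.49 m.
ψ₂ = H − z₂ − v₂²/2g = 37.49 − (-0.04) − 1.437 = 36.09 m.
P₂ = ρgψ₂ = 1000 × 9.81 × 36.09 ≈ 354 kPa.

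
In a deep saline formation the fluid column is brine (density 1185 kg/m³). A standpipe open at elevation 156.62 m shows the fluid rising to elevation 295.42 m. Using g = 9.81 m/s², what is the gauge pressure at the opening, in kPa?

Pressure head ψ = h − z = 295.42 − 156.62 = 138.80 m.
P = ρgψ = 1185 × 9.81 × 138.80 = 1613529 Pa ≈ 1610 kPa.

P ≈ 1610 kPa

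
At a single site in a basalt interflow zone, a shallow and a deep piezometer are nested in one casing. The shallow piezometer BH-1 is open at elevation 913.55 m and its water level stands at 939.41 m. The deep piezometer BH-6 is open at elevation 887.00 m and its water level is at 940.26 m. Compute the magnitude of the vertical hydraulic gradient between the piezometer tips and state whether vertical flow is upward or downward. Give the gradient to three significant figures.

|i_v| ≈ 0.0320; vertical flow is upward

Total head at BH-1: h = 939.41 m (water level in the standpipe).
Total head at BH-6: h = 940.26 m.
Δh = h(BH-1) − h(BH-6) = 939.41 − 940.26 = -0.85 m.
Vertical separation Δz = 913.55 − 887.00 = 26.55 m.
|i_v| = |Δh| / Δz = 0.85 / 26.55 = 0.0320.
Head is higher in the deep piezometer, so vertical flow is upward (discharge condition).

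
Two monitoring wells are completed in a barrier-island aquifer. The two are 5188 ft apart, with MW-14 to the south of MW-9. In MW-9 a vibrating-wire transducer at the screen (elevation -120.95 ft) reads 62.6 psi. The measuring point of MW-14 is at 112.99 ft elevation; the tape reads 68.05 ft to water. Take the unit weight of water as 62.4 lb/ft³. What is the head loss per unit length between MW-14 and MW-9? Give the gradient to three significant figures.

i ≈ 0.00413 ft/ft

Pressure head at MW-9: ψ = 144·P/γ = 144 × 62.6 / 62.4 = 144.46 ft.
Total head at MW-9: h = z + ψ = -120.95 + 144.46 = 23.51 ft.
Total head at MW-14: h = 112.99 − 68.05 = 44.94 ft.
Head difference: h(MW-9) − h(MW-14) = 23.51 − 44.94 = -21.43 ft.
Hydraulic gradient: i = |Δh| / L = 21.43 / 5188 = 0.00413.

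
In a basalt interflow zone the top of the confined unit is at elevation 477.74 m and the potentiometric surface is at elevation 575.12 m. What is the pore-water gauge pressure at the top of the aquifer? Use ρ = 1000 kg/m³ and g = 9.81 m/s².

P ≈ 955 kPa

Pressure head at the aquifer top: ψ = h − z = 575.12 − 477.74 = 97.38 m.
P = ρgψ = 1000 × 9.81 × 97.38 = 955298 Pa ≈ 955 kPa.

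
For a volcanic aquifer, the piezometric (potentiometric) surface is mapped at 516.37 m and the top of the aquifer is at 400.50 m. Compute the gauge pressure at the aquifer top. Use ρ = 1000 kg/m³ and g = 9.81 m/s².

P ≈ 1140 kPa

Pressure head at the aquifer top: ψ = h − z = 516.37 − 400.50 = 115.87 m.
P = ρgψ = 1000 × 9.81 × 115.87 = 1136685 Pa ≈ 1140 kPa.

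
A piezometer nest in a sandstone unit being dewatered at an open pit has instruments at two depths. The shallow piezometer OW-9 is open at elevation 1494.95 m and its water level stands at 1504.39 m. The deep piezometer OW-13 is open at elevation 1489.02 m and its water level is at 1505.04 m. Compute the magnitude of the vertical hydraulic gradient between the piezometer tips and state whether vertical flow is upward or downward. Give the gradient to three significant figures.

Total head at OW-9: h = 1504.39 m (water level in the standpipe).
Total head at OW-13: h = 1505.04 m.
Δh = h(OW-9) − h(OW-13) = 1504.39 − 1505.04 = -0.65 m.
Vertical separation Δz = 1494.95 − 1489.02 = 5.93 m.
|i_v| = |Δh| / Δz = 0.65 / 5.93 = 0.110.
Head is higher in the deep piezometer, so vertical flow is upward (discharge condition).

|i_v| ≈ 0.110; vertical flow is upward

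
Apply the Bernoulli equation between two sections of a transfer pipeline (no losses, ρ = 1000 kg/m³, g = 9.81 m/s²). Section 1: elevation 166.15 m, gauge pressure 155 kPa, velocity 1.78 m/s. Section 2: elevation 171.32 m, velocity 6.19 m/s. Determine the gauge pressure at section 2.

Pressure head at 1: ψ₁ = P₁/(ρg) = 155×1000 / (1000 × 9.81) = 15.80 m.
Velocity heads: v₁²/2g = 1.78²/19.62 = 0.161 m; v₂²/2g = 6.19²/19.62 = 1.953 m.
Total head H = z₁ + ψ₁ + v₁²/2g = 166.15 + 15.80 + 0.161 = 182.11 m.
ψ₂ = H − z₂ − v₂²/2g = 182.11 − 171.32 − 1.953 = 8.84 m.
P₂ = ρgψ₂ = 1000 × 9.81 × 8.84 ≈ 86.7 kPa.

P₂ ≈ 86.7 kPa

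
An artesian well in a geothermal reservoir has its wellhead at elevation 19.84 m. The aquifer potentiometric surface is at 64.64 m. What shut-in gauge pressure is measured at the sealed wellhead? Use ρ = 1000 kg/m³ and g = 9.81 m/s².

P ≈ 439 kPa

Head above the cap: Δh = 64.64 − 19.84 = 44.80 m.
P = ρgΔh = 1000 × 9.81 × 44.80 = 439488 Pa ≈ 439 kPa.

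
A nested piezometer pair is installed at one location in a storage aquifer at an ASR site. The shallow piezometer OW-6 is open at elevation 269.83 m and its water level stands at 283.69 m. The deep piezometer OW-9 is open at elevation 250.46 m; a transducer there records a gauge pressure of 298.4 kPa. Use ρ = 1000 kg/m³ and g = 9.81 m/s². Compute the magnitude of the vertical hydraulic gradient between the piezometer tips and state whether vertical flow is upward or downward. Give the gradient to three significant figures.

Total head at OW-6: h = 283.69 m (water level in the standpipe).
Pressure head at OW-9: ψ = P/(ρg) = 298.4×1000 / (1000 × 9.81) = 30.42 m.
Total head at OW-9: h = z + ψ = 250.46 + 30.42 = 280.88 m.
Δh = h(OW-6) − h(OW-9) = 283.69 − 280.88 = 2.81 m.
Vertical separation Δz = 269.83 − 250.46 = 19.37 m.
|i_v| = |Δh| / Δz = 2.81 / 19.37 = 0.145.
Head is higher in the shallow piezometer, so vertical flow is downward (recharge condition).

|i_v| ≈ 0.145; vertical flow is downward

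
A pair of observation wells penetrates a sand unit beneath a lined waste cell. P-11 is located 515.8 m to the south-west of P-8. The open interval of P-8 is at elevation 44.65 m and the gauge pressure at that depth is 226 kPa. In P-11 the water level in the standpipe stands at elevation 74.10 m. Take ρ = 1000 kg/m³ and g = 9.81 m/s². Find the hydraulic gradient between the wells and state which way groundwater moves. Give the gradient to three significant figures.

Pressure head at P-8: ψ = P/(ρg) = 226×1000 / (1000 × 9.81) = 23.04 m.
Total head at P-8: h = z + ψ = 44.65 + 23.04 = 67.69 m.
Total head at P-11: h = 74.10 m (water level in the piezometer is the total head).
Head difference: h(P-8) − h(P-11) = 67.69 − 74.10 = -6.41 m.
Hydraulic gradient: i = |Δh| / L = 6.41 / 515.8 = 0.0124.
Flow is from higher to lower head: from P-11 toward P-8, i.e. toward the north-east.

i ≈ 0.0124; groundwater flows toward the north-east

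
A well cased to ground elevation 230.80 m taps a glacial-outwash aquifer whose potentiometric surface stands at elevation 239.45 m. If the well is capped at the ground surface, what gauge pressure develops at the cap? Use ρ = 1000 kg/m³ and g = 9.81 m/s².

Head above the cap: Δh = 239.45 − 230.80 = 8.65 m.
P = ρgΔh = 1000 × 9.81 × 8.65 = 84856 Pa ≈ 84.9 kPa.

P ≈ 84.9 kPa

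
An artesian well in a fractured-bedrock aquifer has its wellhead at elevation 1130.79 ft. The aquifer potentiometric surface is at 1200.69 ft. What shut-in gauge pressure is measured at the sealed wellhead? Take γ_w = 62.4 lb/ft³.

Head above the cap: Δh = 1200.69 − 1130.79 = 69.90 ft.
P = γΔh/144 = 62.4 × 69.90 / 144 = 30.3 psi.

P ≈ 30.3 psi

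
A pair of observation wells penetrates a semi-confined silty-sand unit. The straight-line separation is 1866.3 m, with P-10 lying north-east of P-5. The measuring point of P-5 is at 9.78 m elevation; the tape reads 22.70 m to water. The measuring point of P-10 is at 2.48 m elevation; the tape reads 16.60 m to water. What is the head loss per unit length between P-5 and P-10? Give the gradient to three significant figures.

Total head at P-5: h = 9.78 − 22.70 = -12.92 m.
Total head at P-10: h = 2.48 − 16.60 = -14.12 m.
Head difference: h(P-5) − h(P-10) = -12.92 − (-14.12) = 1.20 m.
Hydraulic gradient: i = |Δh| / L = 1.20 / 1866.3 = 0.000643.

i ≈ 0.000643 m/m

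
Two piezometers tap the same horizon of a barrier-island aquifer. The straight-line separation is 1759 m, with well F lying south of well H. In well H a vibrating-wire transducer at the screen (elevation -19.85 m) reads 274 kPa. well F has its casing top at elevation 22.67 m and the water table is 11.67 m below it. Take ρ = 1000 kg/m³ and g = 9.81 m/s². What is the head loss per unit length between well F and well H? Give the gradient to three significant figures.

i ≈ 0.00166 m/m

Pressure head at well H: ψ = P/(ρg) = 274×1000 / (1000 × 9.81) = 27.93 m.
Total head at well H: h = z + ψ = -19.85 + 27.93 = 8.08 m.
Total head at well F: h = 22.67 − 11.67 = 11.00 m.
Head difference: h(well H) − h(well F) = 8.08 − 11.00 = -2.92 m.
Hydraulic gradient: i = |Δh| / L = 2.92 / 1759 = 0.00166.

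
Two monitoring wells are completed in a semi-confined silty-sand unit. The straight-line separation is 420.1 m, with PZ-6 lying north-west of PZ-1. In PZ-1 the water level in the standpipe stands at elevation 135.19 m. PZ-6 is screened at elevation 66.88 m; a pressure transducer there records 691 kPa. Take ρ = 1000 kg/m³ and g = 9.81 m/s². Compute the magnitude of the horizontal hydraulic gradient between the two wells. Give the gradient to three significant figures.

i ≈ 0.00507

Total head at PZ-1: h = 135.19 m (water level in the piezometer is the total head).
Pressure head at PZ-6: ψ = P/(ρg) = 691×1000 / (1000 × 9.81) = 70.44 m.
Total head at PZ-6: h = z + ψ = 66.88 + 70.44 = 137.32 m.
Head difference: h(PZ-1) − h(PZ-6) = 135.19 − 137.32 = -2.13 m.
Hydraulic gradient: i = |Δh| / L = 2.13 / 420.1 = 0.00507.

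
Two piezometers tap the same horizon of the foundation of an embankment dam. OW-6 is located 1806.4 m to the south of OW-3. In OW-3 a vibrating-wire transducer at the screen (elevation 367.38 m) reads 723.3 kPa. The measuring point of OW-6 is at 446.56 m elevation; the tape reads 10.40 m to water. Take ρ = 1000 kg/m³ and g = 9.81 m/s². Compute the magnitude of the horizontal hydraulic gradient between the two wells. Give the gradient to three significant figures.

i ≈ 0.00274

Pressure head at OW-3: ψ = P/(ρg) = 723.3×1000 / (1000 × 9.81) = 73.73 m.
Total head at OW-3: h = z + ψ = 367.38 + 73.73 = 441.11 m.
Total head at OW-6: h = 446.56 − 10.40 = 436.16 m.
Head difference: h(OW-3) − h(OW-6) = 441.11 − 436.16 = 4.95 m.
Hydraulic gradient: i = |Δh| / L = 4.95 / 1806.4 = 0.00274.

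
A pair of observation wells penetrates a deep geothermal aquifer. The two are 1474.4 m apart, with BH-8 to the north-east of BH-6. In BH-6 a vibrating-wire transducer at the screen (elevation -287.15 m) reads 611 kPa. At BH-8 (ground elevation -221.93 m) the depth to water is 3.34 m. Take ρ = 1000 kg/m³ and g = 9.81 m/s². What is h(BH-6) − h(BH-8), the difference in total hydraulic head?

Pressure head at BH-6: ψ = P/(ρg) = 611×1000 / (1000 × 9.81) = 62.28 m.
Total head at BH-6: h = z + ψ = -287.15 + 62.28 = -224.87 m.
Total head at BH-8: h = -221.93 − 3.34 = -225.27 m.
Head difference: h(BH-6) − h(BH-8) = -224.87 − (-225.27) = 0.40 m.

Δh ≈ 0.40 m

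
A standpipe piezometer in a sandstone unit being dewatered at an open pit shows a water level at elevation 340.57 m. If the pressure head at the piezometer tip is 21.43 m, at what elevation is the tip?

z ≈ 319.14 m

z = h − ψ = 340.57 − 21.43 = 319.14 m.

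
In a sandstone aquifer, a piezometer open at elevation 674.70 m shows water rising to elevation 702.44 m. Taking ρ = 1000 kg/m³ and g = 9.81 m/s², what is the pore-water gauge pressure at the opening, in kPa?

P ≈ 272 kPa

Pressure head ψ = h − z = 702.44 − 674.70 = 27.74 m.
P = ρgψ = 1000 × 9.81 × 27.74 = 272129 Pa ≈ 272 kPa.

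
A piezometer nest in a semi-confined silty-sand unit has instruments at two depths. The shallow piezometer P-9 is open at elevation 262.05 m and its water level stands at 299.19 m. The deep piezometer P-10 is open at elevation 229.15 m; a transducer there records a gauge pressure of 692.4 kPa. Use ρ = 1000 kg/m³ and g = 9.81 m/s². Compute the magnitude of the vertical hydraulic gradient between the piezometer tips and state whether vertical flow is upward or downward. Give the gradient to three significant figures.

Total head at P-9: h = 299.19 m (water level in the standpipe).
Pressure head at P-10: ψ = P/(ρg) = 692.4×1000 / (1000 × 9.81) = 70.58 m.
Total head at P-10: h = z + ψ = 229.15 + 70.58 = 299.73 m.
Δh = h(P-9) − h(P-10) = 299.19 − 299.73 = -0.54 m.
Vertical separation Δz = 262.05 − 229.15 = 32.90 m.
|i_v| = |Δh| / Δz = 0.54 / 32.90 = 0.0164.
Head is higher in the deep piezometer, so vertical flow is upward (discharge condition).

|i_v| ≈ 0.0164; vertical flow is upward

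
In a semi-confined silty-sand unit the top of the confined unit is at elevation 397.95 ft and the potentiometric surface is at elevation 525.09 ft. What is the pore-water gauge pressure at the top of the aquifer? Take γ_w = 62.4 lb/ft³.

Pressure head at the aquifer top: ψ = h − z = 525.09 − 397.95 = 127.14 ft.
P = γψ/144 = 62.4 × 127.14 / 144 = 55.1 psi.

P ≈ 55.1 psi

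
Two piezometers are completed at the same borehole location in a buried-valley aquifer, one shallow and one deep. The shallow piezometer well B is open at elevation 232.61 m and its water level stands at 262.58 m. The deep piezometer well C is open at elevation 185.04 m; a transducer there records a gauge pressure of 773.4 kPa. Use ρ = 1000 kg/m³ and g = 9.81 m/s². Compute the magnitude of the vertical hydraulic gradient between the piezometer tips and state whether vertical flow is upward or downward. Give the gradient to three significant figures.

|i_v| ≈ 0.0273; vertical flow is upward

Total head at well B: h = 262.58 m (water level in the standpipe).
Pressure head at well C: ψ = P/(ρg) = 773.4×1000 / (1000 × 9.81) = 78.84 m.
Total head at well C: h = z + ψ = 185.04 + 78.84 = 263.88 m.
Δh = h(well B) − h(well C) = 262.58 − 263.88 = -1.30 m.
Vertical separation Δz = 232.61 − 185.04 = 47.57 m.
|i_v| = |Δh| / Δz = 1.30 / 47.57 = 0.0273.
Head is higher in the deep piezometer, so vertical flow is upward (discharge condition).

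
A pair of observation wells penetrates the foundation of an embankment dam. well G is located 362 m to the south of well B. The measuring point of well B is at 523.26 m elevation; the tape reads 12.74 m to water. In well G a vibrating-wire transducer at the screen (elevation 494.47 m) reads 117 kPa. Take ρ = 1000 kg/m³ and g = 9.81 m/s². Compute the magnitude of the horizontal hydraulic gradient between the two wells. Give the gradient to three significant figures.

Total head at well B: h = 523.26 − 12.74 = 510.52 m.
Pressure head at well G: ψ = P/(ρg) = 117×1000 / (1000 × 9.81) = 11.93 m.
Total head at well G: h = z + ψ = 494.47 + 11.93 = 506.40 m.
Head difference: h(well B) − h(well G) = 510.52 − 506.40 = 4.12 m.
Hydraulic gradient: i = |Δh| / L = 4.12 / 362 = 0.0114.

i ≈ 0.0114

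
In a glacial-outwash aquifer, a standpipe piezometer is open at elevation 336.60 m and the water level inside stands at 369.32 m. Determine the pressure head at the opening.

Total head h = 369.32 m (the water-surface elevation in the piezometer).
Pressure head ψ = h − z = 369.32 − 336.60 = 32.72 m.

ψ ≈ 32.72 m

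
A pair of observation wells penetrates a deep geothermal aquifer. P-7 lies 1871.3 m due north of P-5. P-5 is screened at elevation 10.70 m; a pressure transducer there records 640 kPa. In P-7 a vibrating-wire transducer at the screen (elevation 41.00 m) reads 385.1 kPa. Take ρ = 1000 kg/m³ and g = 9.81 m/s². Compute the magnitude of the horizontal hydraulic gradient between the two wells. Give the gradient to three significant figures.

i ≈ 0.00231

Pressure head at P-5: ψ = P/(ρg) = 640×1000 / (1000 × 9.81) = 65.24 m.
Total head at P-5: h = z + ψ = 10.70 + 65.24 = 75.94 m.
Pressure head at P-7: ψ = P/(ρg) = 385.1×1000 / (1000 × 9.81) = 39.26 m.
Total head at P-7: h = z + ψ = 41.00 + 39.26 = 80.26 m.
Head difference: h(P-5) − h(P-7) = 75.94 − 80.26 = -4.32 m.
Hydraulic gradient: i = |Δh| / L = 4.32 / 1871.3 = 0.00231.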